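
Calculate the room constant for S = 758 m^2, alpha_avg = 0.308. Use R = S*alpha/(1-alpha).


R = 758 * 0.308 / (1 - 0.308) = 337.38 m^2


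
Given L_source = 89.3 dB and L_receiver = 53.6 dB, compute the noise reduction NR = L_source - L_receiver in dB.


NR = L_source - L_receiver (difference between source and receiving room levels)
NR = 89.3 - 53.6 = 35.7 dB


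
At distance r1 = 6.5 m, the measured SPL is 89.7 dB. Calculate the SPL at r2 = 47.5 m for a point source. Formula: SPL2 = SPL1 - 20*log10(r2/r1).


r2/r1 = 47.5/6.5 = 7.30769
Correction = 20*log10(7.30769) = 17.2756 dB
SPL2 = 89.7 - 17.2756 = 72.424 dB


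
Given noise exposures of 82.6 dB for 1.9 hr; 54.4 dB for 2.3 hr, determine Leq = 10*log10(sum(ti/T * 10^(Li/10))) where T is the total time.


T_total = 1.9 + 2.3 = 4.2 hr
(1.9/4.2) * 10^(82.6/10) = 8.23198e+07
(2.3/4.2) * 10^(54.4/10) = 150827
Sum = 8.23198e+07 + 150827 = 8.24706e+07
Leq = 10*log10(8.24706e+07) = 79.163 dB


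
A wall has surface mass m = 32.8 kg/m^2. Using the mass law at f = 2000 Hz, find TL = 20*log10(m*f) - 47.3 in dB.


m * f = 32.8 * 2000 = 65600
20*log10(65600) = 96.3381 dB
TL = 96.3381 - 47.3 = 49.038 dB


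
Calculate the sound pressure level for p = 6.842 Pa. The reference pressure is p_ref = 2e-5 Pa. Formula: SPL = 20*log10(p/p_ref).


p / p_ref = 6.842 / 2e-5 = 342100
SPL = 20 * log10(342100) = 110.68 dB


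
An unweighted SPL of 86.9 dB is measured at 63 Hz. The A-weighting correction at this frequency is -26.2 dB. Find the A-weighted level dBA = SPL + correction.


A-weighting table: 63 Hz -> -26.2 dB correction
SPL_A = SPL + correction = 86.9 + (-26.2) = 60.7 dBA


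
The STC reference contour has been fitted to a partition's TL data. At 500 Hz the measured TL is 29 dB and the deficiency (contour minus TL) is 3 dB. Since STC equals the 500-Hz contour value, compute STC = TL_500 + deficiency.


By ASTM E413, STC = value of the fitted reference contour at 500 Hz.
Contour value at 500 Hz = TL_500 + deficiency = 29 + 3 = 32
STC = 32


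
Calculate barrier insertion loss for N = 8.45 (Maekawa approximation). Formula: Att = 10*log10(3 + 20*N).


3 + 20*N = 3 + 20*8.45 = 172
Att = 10*log10(172) = 22.355 dB


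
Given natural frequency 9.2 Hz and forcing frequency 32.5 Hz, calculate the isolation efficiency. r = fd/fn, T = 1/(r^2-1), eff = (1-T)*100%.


r = 32.5 / 9.2 = 3.53261
r^2 - 1 = 3.53261^2 - 1 = 11.4793
T = 1/11.4793 = 0.0871133
Efficiency = (1 - 0.0871133)*100 = 91.289 %


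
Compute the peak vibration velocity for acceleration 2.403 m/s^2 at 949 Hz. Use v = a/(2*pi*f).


omega = 2*pi*f = 2*pi*949 = 5962.74 rad/s
v = a / omega = 2.403 / 5962.74 = 0.000403 m/s


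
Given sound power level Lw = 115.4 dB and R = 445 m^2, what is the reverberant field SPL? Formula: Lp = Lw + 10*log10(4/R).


4/R = 4/445 = 0.00898876
Lp = 115.4 + 10*log10(0.00898876) = 94.937 dB


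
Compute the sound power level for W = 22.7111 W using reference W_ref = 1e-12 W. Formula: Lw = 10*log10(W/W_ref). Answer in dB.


W / W_ref = 22.7111 / 1e-12 = 2.27111e+13
Lw = 10 * log10(2.27111e+13) = 133.56 dB


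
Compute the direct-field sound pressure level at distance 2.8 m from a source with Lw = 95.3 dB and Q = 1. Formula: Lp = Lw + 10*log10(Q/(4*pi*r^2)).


4*pi*r^2 = 4*pi*2.8^2 = 98.5203 m^2
Q / (4*pi*r^2) = 1 / 98.5203 = 0.0101502
Lp = 95.3 + 10*log10(0.0101502) = 75.365 dB


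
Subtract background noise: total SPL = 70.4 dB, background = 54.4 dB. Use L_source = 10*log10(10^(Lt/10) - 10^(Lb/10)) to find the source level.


10^(70.4/10) = 1.09648e+07
10^(54.4/10) = 275423
Difference = 1.09648e+07 - 275423 = 1.06894e+07
L_source = 10*log10(1.06894e+07) = 70.29 dB


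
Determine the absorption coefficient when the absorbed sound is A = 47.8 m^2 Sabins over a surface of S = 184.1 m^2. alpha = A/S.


Absorption coefficient = absorbed power / incident power
alpha = A / S = 47.8 / 184.1 = 0.25964


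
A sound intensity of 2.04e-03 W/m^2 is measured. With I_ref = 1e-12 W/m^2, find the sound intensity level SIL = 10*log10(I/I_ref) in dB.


I / I_ref = 2.04e-03 / 1e-12 = 2.04e+09
SIL = 10 * log10(2.04e+09) = 93.096 dB


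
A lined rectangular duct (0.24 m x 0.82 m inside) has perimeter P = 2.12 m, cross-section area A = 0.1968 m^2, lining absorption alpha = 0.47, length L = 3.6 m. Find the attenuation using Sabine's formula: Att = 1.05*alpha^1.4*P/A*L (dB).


alpha^1.4 = 0.47^1.4 = 0.347486
Attenuation rate = 1.05 * alpha^1.4 * P / A
= 1.05 * 0.347486 * 2.12 / 0.1968 = 3.93041 dB/m
Total Att = 3.93041 * 3.6 = 14.149 dB


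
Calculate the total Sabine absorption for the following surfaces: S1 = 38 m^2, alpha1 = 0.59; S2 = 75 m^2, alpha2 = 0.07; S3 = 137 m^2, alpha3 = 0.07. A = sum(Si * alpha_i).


38 * 0.59 = 22.42
75 * 0.07 = 5.25
137 * 0.07 = 9.59
A_total = 22.42 + 5.25 + 9.59 = 37.26 m^2


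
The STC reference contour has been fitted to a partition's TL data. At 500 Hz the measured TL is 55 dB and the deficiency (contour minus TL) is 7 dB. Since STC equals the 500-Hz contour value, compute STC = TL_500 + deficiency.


By ASTM E413, STC = value of the fitted reference contour at 500 Hz.
Contour value at 500 Hz = TL_500 + deficiency = 55 + 7 = 62
STC = 62


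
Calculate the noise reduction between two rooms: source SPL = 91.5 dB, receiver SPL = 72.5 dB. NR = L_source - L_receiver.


NR = L_source - L_receiver (difference between source and receiving room levels)
NR = 91.5 - 72.5 = 19 dB


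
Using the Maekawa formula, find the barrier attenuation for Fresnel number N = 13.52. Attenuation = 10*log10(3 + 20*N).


3 + 20*N = 3 + 20*13.52 = 273.4
Att = 10*log10(273.4) = 24.368 dB


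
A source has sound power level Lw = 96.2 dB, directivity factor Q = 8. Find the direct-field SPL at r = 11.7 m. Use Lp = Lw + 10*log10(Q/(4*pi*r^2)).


4*pi*r^2 = 4*pi*11.7^2 = 1720.21 m^2
Q / (4*pi*r^2) = 8 / 1720.21 = 0.00465059
Lp = 96.2 + 10*log10(0.00465059) = 72.875 dB


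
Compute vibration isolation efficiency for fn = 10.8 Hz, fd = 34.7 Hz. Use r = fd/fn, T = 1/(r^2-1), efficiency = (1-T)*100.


r = 34.7 / 10.8 = 3.21296
r^2 - 1 = 3.21296^2 - 1 = 9.32311
T = 1/9.32311 = 0.10726
Efficiency = (1 - 0.10726)*100 = 89.274 %


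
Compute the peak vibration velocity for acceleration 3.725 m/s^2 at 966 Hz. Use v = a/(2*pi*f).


omega = 2*pi*f = 2*pi*966 = 6069.56 rad/s
v = a / omega = 3.725 / 6069.56 = 0.00061372 m/s


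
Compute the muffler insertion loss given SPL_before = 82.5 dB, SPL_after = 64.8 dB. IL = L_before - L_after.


Insertion loss = SPL without muffler - SPL with muffler
IL = 82.5 - 64.8 = 17.7 dB


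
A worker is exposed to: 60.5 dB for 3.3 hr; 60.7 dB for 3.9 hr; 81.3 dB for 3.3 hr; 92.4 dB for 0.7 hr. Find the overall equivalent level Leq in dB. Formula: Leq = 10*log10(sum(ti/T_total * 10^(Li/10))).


T_total = 3.3 + 3.9 + 3.3 + 0.7 = 11.2 hr
(3.3/11.2) * 10^(60.5/10) = 330595
(3.9/11.2) * 10^(60.7/10) = 409116
(3.3/11.2) * 10^(81.3/10) = 3.97462e+07
(0.7/11.2) * 10^(92.4/10) = 1.08613e+08
Sum = 330595 + 409116 + 3.97462e+07 + 1.08613e+08 = 1.49099e+08
Leq = 10*log10(1.49099e+08) = 81.735 dB


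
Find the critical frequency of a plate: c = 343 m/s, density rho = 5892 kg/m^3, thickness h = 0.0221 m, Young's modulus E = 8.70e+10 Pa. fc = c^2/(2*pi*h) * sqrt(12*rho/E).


12*rho/E = 12*5892/8.70e+10 = 8.1269e-07
sqrt(12*rho/E) = sqrt(8.1269e-07) = 0.000901493
c^2/(2*pi*h) = 343^2/(2*pi*0.0221) = 847259
fc = 847259 * 0.000901493 = 763.8 Hz


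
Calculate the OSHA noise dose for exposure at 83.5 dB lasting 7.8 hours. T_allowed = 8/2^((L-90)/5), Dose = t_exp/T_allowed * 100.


T_allowed = 8 / 2^((83.5 - 90)/5) = 19.6983 hr
Dose = 7.8 / 19.6983 * 100 = 39.597 %


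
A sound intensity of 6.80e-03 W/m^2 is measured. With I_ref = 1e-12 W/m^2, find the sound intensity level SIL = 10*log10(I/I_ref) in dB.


I / I_ref = 6.80e-03 / 1e-12 = 6.8e+09
SIL = 10 * log10(6.8e+09) = 98.325 dB


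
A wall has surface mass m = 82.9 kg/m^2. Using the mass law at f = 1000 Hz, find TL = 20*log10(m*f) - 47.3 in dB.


m * f = 82.9 * 1000 = 82900
20*log10(82900) = 98.3711 dB
TL = 98.3711 - 47.3 = 51.071 dB


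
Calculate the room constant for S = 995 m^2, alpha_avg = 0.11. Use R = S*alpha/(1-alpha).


R = 995 * 0.11 / (1 - 0.11) = 122.98 m^2


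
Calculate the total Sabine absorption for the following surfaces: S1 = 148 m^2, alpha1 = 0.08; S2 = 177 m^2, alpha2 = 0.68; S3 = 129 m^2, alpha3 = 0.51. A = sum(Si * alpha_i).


148 * 0.08 = 11.84
177 * 0.68 = 120.36
129 * 0.51 = 65.79
A_total = 11.84 + 120.36 + 65.79 = 197.99 m^2


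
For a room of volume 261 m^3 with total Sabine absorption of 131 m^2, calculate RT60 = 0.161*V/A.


RT60 = 0.161 * 261 / 131 = 0.32077 s


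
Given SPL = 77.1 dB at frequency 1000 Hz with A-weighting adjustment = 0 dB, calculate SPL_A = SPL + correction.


A-weighting table: 1000 Hz -> 0 dB correction
SPL_A = SPL + correction = 77.1 + (0) = 77.1 dBA


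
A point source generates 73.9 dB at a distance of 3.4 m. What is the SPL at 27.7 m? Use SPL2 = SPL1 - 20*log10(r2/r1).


r2/r1 = 27.7/3.4 = 8.14706
Correction = 20*log10(8.14706) = 18.22 dB
SPL2 = 73.9 - 18.22 = 55.68 dB


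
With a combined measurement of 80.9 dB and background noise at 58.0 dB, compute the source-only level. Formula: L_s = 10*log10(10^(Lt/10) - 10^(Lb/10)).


10^(80.9/10) = 1.23027e+08
10^(58.0/10) = 630957
Difference = 1.23027e+08 - 630957 = 1.22396e+08
L_source = 10*log10(1.22396e+08) = 80.878 dB


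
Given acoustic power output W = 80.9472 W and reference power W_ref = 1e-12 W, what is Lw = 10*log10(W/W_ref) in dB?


W / W_ref = 80.9472 / 1e-12 = 8.09472e+13
Lw = 10 * log10(8.09472e+13) = 139.08 dB


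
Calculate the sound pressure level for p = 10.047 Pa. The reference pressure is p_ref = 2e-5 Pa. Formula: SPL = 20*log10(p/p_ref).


p / p_ref = 10.047 / 2e-5 = 502350
SPL = 20 * log10(502350) = 114.02 dB


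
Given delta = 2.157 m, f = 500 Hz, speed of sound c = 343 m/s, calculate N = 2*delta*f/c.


N = 2*delta*f/c = 2*delta/lambda, where lambda = c/f
lambda = 343 / 500 = 0.686 m
N = 2 * 2.157 / 0.686 = 6.2886


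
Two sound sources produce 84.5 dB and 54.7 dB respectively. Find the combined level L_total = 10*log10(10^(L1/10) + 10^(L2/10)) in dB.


10^(84.5/10) = 2.81838e+08
10^(54.7/10) = 295121
Sum = 2.81838e+08 + 295121 = 2.82133e+08
L_total = 10*log10(2.82133e+08) = 84.505 dB


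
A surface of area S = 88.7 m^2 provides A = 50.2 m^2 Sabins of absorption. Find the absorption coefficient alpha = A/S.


Absorption coefficient = absorbed power / incident power
alpha = A / S = 50.2 / 88.7 = 0.56595


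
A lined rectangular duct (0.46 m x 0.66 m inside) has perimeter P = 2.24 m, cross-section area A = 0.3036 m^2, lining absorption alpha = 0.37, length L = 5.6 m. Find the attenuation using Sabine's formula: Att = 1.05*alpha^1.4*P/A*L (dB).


alpha^1.4 = 0.37^1.4 = 0.248589
Attenuation rate = 1.05 * alpha^1.4 * P / A
= 1.05 * 0.248589 * 2.24 / 0.3036 = 1.92583 dB/m
Total Att = 1.92583 * 5.6 = 10.785 dB


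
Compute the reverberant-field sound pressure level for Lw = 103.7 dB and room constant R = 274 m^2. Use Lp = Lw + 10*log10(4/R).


4/R = 4/274 = 0.0145985
Lp = 103.7 + 10*log10(0.0145985) = 85.343 dB


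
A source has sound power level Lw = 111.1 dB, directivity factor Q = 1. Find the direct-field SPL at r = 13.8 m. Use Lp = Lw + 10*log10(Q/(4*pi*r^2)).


4*pi*r^2 = 4*pi*13.8^2 = 2393.14 m^2
Q / (4*pi*r^2) = 1 / 2393.14 = 0.000417861
Lp = 111.1 + 10*log10(0.000417861) = 77.31 dB


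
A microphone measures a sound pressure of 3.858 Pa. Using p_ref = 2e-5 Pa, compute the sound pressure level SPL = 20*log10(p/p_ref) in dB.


p / p_ref = 3.858 / 2e-5 = 192900
SPL = 20 * log10(192900) = 105.71 dB


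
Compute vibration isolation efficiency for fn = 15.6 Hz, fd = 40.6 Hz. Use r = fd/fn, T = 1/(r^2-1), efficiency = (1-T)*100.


r = 40.6 / 15.6 = 2.60256
r^2 - 1 = 2.60256^2 - 1 = 5.77332
T = 1/5.77332 = 0.173211
Efficiency = (1 - 0.173211)*100 = 82.679 %


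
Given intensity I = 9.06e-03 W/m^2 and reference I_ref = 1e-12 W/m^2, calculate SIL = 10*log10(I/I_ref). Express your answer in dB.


I / I_ref = 9.06e-03 / 1e-12 = 9.06e+09
SIL = 10 * log10(9.06e+09) = 99.571 dB


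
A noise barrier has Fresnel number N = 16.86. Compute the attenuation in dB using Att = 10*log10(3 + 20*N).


3 + 20*N = 3 + 20*16.86 = 340.2
Att = 10*log10(340.2) = 25.317 dB


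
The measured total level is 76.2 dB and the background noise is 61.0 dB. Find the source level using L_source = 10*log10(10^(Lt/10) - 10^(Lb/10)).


10^(76.2/10) = 4.16869e+07
10^(61.0/10) = 1.25893e+06
Difference = 4.16869e+07 - 1.25893e+06 = 4.0428e+07
L_source = 10*log10(4.0428e+07) = 76.067 dB


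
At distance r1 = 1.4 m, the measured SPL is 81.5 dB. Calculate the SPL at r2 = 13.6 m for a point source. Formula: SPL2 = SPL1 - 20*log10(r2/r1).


r2/r1 = 13.6/1.4 = 9.71429
Correction = 20*log10(9.71429) = 19.7482 dB
SPL2 = 81.5 - 19.7482 = 61.752 dB


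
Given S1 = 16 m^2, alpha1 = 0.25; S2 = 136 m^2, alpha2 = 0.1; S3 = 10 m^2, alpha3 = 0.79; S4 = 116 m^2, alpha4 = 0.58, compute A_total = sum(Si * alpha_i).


16 * 0.25 = 4
136 * 0.1 = 13.6
10 * 0.79 = 7.9
116 * 0.58 = 67.28
A_total = 4 + 13.6 + 7.9 + 67.28 = 92.78 m^2


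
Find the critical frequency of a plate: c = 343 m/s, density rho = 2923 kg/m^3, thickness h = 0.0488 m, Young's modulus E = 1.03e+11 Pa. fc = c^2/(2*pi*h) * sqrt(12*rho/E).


12*rho/E = 12*2923/1.03e+11 = 3.40544e-07
sqrt(12*rho/E) = sqrt(3.40544e-07) = 0.000583561
c^2/(2*pi*h) = 343^2/(2*pi*0.0488) = 383697
fc = 383697 * 0.000583561 = 223.91 Hz


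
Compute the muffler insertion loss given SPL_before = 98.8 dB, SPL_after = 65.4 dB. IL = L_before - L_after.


Insertion loss = SPL without muffler - SPL with muffler
IL = 98.8 - 65.4 = 33.4 dB


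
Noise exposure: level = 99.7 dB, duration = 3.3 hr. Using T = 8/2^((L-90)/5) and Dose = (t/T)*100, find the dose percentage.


T_allowed = 8 / 2^((99.7 - 90)/5) = 2.08493 hr
Dose = 3.3 / 2.08493 * 100 = 158.28 %


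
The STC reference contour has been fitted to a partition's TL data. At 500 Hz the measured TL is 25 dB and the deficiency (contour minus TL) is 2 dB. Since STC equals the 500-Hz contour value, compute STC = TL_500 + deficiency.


By ASTM E413, STC = value of the fitted reference contour at 500 Hz.
Contour value at 500 Hz = TL_500 + deficiency = 25 + 2 = 27
STC = 27


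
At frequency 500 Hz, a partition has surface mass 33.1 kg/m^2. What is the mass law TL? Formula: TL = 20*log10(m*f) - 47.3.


m * f = 33.1 * 500 = 16550
20*log10(16550) = 84.376 dB
TL = 84.376 - 47.3 = 37.076 dB


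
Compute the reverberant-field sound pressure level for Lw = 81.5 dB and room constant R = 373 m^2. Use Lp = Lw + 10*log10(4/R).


4/R = 4/373 = 0.0107239
Lp = 81.5 + 10*log10(0.0107239) = 61.804 dB


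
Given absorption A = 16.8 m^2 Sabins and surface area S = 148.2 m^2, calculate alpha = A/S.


Absorption coefficient = absorbed power / incident power
alpha = A / S = 16.8 / 148.2 = 0.11336


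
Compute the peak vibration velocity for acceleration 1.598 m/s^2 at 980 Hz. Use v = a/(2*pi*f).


omega = 2*pi*f = 2*pi*980 = 6157.52 rad/s
v = a / omega = 1.598 / 6157.52 = 0.00025952 m/s


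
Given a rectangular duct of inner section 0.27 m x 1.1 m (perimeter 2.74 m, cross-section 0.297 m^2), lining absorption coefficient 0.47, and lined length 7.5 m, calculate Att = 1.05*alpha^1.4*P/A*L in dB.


alpha^1.4 = 0.47^1.4 = 0.347486
Attenuation rate = 1.05 * alpha^1.4 * P / A
= 1.05 * 0.347486 * 2.74 / 0.297 = 3.36605 dB/m
Total Att = 3.36605 * 7.5 = 25.245 dB


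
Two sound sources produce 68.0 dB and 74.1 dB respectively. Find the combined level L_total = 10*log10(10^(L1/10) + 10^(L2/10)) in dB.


10^(68.0/10) = 6.30957e+06
10^(74.1/10) = 2.5704e+07
Sum = 6.30957e+06 + 2.5704e+07 = 3.20136e+07
L_total = 10*log10(3.20136e+07) = 75.053 dB


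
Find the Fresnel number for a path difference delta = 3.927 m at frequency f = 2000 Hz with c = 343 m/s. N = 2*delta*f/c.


N = 2*delta*f/c = 2*delta/lambda, where lambda = c/f
lambda = 343 / 2000 = 0.1715 m
N = 2 * 3.927 / 0.1715 = 45.796


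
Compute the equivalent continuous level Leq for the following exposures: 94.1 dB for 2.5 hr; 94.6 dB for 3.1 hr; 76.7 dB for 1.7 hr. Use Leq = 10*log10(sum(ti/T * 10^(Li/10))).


T_total = 2.5 + 3.1 + 1.7 = 7.3 hr
(2.5/7.3) * 10^(94.1/10) = 8.80273e+08
(3.1/7.3) * 10^(94.6/10) = 1.22473e+09
(1.7/7.3) * 10^(76.7/10) = 1.08925e+07
Sum = 8.80273e+08 + 1.22473e+09 + 1.08925e+07 = 2.1159e+09
Leq = 10*log10(2.1159e+09) = 93.255 dB


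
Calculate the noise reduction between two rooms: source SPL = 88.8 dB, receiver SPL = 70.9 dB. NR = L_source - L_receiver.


NR = L_source - L_receiver (difference between source and receiving room levels)
NR = 88.8 - 70.9 = 17.9 dB


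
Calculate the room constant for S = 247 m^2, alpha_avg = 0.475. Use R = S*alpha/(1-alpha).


R = 247 * 0.475 / (1 - 0.475) = 223.48 m^2


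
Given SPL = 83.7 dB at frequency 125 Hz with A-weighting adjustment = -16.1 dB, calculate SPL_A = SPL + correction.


A-weighting table: 125 Hz -> -16.1 dB correction
SPL_A = SPL + correction = 83.7 + (-16.1) = 67.6 dBA


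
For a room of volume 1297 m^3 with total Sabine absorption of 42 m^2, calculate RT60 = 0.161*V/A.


RT60 = 0.161 * 1297 / 42 = 4.9718 s


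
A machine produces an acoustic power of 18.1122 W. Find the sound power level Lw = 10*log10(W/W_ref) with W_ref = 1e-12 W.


W / W_ref = 18.1122 / 1e-12 = 1.81122e+13
Lw = 10 * log10(1.81122e+13) = 132.58 dB


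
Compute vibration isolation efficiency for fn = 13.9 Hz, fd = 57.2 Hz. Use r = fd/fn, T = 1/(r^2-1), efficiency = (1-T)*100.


r = 57.2 / 13.9 = 4.11511
r^2 - 1 = 4.11511^2 - 1 = 15.9341
T = 1/15.9341 = 0.0627585
Efficiency = (1 - 0.0627585)*100 = 93.724 %


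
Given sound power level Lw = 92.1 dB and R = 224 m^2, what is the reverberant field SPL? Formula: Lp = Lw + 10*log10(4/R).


4/R = 4/224 = 0.0178571
Lp = 92.1 + 10*log10(0.0178571) = 74.618 dB


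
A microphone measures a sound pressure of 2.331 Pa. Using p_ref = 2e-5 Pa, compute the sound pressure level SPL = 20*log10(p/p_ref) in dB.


p / p_ref = 2.331 / 2e-5 = 116550
SPL = 20 * log10(116550) = 101.33 dB


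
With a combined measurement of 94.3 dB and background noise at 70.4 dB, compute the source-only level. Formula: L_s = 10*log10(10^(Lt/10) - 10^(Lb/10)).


10^(94.3/10) = 2.69153e+09
10^(70.4/10) = 1.09648e+07
Difference = 2.69153e+09 - 1.09648e+07 = 2.68057e+09
L_source = 10*log10(2.68057e+09) = 94.282 dB


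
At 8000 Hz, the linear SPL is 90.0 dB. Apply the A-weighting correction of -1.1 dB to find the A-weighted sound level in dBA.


A-weighting table: 8000 Hz -> -1.1 dB correction
SPL_A = SPL + correction = 90.0 + (-1.1) = 88.9 dBA


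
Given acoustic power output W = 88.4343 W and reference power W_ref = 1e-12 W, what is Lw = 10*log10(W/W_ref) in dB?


W / W_ref = 88.4343 / 1e-12 = 8.84343e+13
Lw = 10 * log10(8.84343e+13) = 139.47 dB


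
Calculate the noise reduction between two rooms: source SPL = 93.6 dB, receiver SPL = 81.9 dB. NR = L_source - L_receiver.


NR = L_source - L_receiver (difference between source and receiving room levels)
NR = 93.6 - 81.9 = 11.7 dB


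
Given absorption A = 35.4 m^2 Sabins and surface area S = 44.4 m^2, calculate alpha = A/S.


Absorption coefficient = absorbed power / incident power
alpha = A / S = 35.4 / 44.4 = 0.7973


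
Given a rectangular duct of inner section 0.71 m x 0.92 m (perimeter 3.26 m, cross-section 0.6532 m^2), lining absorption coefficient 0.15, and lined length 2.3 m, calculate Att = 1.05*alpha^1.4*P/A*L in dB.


alpha^1.4 = 0.15^1.4 = 0.0702308
Attenuation rate = 1.05 * alpha^1.4 * P / A
= 1.05 * 0.0702308 * 3.26 / 0.6532 = 0.368034 dB/m
Total Att = 0.368034 * 2.3 = 0.84648 dB


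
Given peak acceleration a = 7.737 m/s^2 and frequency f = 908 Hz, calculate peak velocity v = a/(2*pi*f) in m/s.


omega = 2*pi*f = 2*pi*908 = 5705.13 rad/s
v = a / omega = 7.737 / 5705.13 = 0.0013561 m/s


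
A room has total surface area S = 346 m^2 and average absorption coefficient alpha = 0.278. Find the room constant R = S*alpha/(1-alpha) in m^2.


R = 346 * 0.278 / (1 - 0.278) = 133.22 m^2


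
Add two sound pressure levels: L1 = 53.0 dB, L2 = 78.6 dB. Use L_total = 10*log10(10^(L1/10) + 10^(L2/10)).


10^(53.0/10) = 199526
10^(78.6/10) = 7.24436e+07
Sum = 199526 + 7.24436e+07 = 7.26431e+07
L_total = 10*log10(7.26431e+07) = 78.612 dB


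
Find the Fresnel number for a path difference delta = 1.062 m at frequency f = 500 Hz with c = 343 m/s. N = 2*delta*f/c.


N = 2*delta*f/c = 2*delta/lambda, where lambda = c/f
lambda = 343 / 500 = 0.686 m
N = 2 * 1.062 / 0.686 = 3.0962


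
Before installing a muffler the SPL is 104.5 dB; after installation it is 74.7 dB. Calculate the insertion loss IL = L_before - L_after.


Insertion loss = SPL without muffler - SPL with muffler
IL = 104.5 - 74.7 = 29.8 dB


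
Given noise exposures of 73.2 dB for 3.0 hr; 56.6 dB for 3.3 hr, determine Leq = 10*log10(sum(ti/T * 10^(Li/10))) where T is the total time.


T_total = 3.0 + 3.3 = 6.3 hr
(3.0/6.3) * 10^(73.2/10) = 9.94903e+06
(3.3/6.3) * 10^(56.6/10) = 239427
Sum = 9.94903e+06 + 239427 = 1.01885e+07
Leq = 10*log10(1.01885e+07) = 70.081 dB


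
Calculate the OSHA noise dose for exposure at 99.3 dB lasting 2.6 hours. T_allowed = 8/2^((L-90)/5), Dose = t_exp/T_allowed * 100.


T_allowed = 8 / 2^((99.3 - 90)/5) = 2.20381 hr
Dose = 2.6 / 2.20381 * 100 = 117.98 %


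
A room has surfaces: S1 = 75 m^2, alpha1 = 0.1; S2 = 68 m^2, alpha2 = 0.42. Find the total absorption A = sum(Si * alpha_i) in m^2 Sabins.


75 * 0.1 = 7.5
68 * 0.42 = 28.56
A_total = 7.5 + 28.56 = 36.06 m^2


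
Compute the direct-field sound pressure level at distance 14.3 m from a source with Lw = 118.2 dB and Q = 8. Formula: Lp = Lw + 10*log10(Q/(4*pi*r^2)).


4*pi*r^2 = 4*pi*14.3^2 = 2569.7 m^2
Q / (4*pi*r^2) = 8 / 2569.7 = 0.0031132
Lp = 118.2 + 10*log10(0.0031132) = 93.132 dB


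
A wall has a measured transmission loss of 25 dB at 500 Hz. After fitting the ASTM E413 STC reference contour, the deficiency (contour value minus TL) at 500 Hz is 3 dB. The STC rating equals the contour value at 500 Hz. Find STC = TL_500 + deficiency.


By ASTM E413, STC = value of the fitted reference contour at 500 Hz.
Contour value at 500 Hz = TL_500 + deficiency = 25 + 3 = 28
STC = 28


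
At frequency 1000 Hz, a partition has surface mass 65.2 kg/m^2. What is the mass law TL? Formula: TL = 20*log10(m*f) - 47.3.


m * f = 65.2 * 1000 = 65200
20*log10(65200) = 96.285 dB
TL = 96.285 - 47.3 = 48.985 dB


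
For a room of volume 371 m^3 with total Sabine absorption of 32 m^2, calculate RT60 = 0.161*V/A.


RT60 = 0.161 * 371 / 32 = 1.8666 s


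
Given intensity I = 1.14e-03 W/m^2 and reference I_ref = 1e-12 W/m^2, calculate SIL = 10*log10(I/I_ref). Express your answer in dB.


I / I_ref = 1.14e-03 / 1e-12 = 1.14e+09
SIL = 10 * log10(1.14e+09) = 90.569 dB


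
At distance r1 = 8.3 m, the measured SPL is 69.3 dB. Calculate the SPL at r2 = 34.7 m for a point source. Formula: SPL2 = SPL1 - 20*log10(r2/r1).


r2/r1 = 34.7/8.3 = 4.18072
Correction = 20*log10(4.18072) = 12.425 dB
SPL2 = 69.3 - 12.425 = 56.875 dB


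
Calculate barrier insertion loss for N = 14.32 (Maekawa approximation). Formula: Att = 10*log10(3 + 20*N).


3 + 20*N = 3 + 20*14.32 = 289.4
Att = 10*log10(289.4) = 24.615 dB


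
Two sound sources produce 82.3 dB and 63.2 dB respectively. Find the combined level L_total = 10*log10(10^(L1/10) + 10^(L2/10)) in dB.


10^(82.3/10) = 1.69824e+08
10^(63.2/10) = 2.0893e+06
Sum = 1.69824e+08 + 2.0893e+06 = 1.71913e+08
L_total = 10*log10(1.71913e+08) = 82.353 dB


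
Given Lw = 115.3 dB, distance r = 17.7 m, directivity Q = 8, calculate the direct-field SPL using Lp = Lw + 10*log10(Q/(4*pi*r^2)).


4*pi*r^2 = 4*pi*17.7^2 = 3936.92 m^2
Q / (4*pi*r^2) = 8 / 3936.92 = 0.00203205
Lp = 115.3 + 10*log10(0.00203205) = 88.379 dB


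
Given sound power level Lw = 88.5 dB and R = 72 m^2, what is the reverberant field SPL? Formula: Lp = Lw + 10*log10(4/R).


4/R = 4/72 = 0.0555556
Lp = 88.5 + 10*log10(0.0555556) = 75.947 dB


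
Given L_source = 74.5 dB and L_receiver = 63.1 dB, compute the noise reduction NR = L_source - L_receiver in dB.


NR = L_source - L_receiver (difference between source and receiving room levels)
NR = 74.5 - 63.1 = 11.4 dB


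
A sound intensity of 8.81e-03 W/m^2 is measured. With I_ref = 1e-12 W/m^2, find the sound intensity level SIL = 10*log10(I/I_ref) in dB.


I / I_ref = 8.81e-03 / 1e-12 = 8.81e+09
SIL = 10 * log10(8.81e+09) = 99.45 dB


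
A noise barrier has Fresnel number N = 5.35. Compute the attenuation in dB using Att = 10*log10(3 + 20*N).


3 + 20*N = 3 + 20*5.35 = 110
Att = 10*log10(110) = 20.414 dB


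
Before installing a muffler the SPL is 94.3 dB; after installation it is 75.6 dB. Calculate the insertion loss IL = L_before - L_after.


Insertion loss = SPL without muffler - SPL with muffler
IL = 94.3 - 75.6 = 18.7 dB


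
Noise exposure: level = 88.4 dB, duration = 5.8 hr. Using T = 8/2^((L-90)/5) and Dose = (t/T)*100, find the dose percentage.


T_allowed = 8 / 2^((88.4 - 90)/5) = 9.98664 hr
Dose = 5.8 / 9.98664 * 100 = 58.078 %


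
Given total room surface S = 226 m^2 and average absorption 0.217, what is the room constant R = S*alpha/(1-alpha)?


R = 226 * 0.217 / (1 - 0.217) = 62.633 m^2


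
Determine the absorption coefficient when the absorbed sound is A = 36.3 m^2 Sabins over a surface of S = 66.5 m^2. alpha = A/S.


Absorption coefficient = absorbed power / incident power
alpha = A / S = 36.3 / 66.5 = 0.54586


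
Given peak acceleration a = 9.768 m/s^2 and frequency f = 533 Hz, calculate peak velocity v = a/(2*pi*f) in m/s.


omega = 2*pi*f = 2*pi*533 = 3348.94 rad/s
v = a / omega = 9.768 / 3348.94 = 0.0029167 m/s


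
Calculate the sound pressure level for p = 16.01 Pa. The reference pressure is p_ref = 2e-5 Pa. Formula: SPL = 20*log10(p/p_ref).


p / p_ref = 16.01 / 2e-5 = 800500
SPL = 20 * log10(800500) = 118.07 dB


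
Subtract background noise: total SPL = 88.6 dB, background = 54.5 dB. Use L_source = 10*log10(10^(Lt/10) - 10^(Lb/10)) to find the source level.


10^(88.6/10) = 7.24436e+08
10^(54.5/10) = 281838
Difference = 7.24436e+08 - 281838 = 7.24154e+08
L_source = 10*log10(7.24154e+08) = 88.598 dB


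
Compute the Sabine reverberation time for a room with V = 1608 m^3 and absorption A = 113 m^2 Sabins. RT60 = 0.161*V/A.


RT60 = 0.161 * 1608 / 113 = 2.291 s


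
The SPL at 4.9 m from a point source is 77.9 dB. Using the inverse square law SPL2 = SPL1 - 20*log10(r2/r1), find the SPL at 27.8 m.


r2/r1 = 27.8/4.9 = 5.67347
Correction = 20*log10(5.67347) = 15.077 dB
SPL2 = 77.9 - 15.077 = 62.823 dB


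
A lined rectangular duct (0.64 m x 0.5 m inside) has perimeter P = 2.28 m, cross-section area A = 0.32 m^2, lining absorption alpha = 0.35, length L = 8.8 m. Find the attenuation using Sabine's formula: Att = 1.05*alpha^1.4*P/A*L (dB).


alpha^1.4 = 0.35^1.4 = 0.229983
Attenuation rate = 1.05 * alpha^1.4 * P / A
= 1.05 * 0.229983 * 2.28 / 0.32 = 1.72056 dB/m
Total Att = 1.72056 * 8.8 = 15.141 dB


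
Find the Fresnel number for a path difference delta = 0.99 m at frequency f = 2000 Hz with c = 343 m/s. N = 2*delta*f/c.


N = 2*delta*f/c = 2*delta/lambda, where lambda = c/f
lambda = 343 / 2000 = 0.1715 m
N = 2 * 0.99 / 0.1715 = 11.545


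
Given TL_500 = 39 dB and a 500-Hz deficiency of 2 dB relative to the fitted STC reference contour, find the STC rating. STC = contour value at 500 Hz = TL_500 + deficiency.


By ASTM E413, STC = value of the fitted reference contour at 500 Hz.
Contour value at 500 Hz = TL_500 + deficiency = 39 + 2 = 41
STC = 41


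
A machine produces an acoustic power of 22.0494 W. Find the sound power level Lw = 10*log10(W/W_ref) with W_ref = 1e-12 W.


W / W_ref = 22.0494 / 1e-12 = 2.20494e+13
Lw = 10 * log10(2.20494e+13) = 133.43 dB


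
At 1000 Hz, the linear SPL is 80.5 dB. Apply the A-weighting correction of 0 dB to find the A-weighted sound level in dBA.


A-weighting table: 1000 Hz -> 0 dB correction
SPL_A = SPL + correction = 80.5 + (0) = 80.5 dBA


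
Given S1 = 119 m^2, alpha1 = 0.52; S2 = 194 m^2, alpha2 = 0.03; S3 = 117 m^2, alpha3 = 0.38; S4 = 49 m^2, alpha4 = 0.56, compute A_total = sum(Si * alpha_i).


119 * 0.52 = 61.88
194 * 0.03 = 5.82
117 * 0.38 = 44.46
49 * 0.56 = 27.44
A_total = 61.88 + 5.82 + 44.46 + 27.44 = 139.6 m^2


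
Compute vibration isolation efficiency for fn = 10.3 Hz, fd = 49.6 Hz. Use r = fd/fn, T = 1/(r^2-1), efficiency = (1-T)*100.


r = 49.6 / 10.3 = 4.81553
r^2 - 1 = 4.81553^2 - 1 = 22.1893
T = 1/22.1893 = 0.0450668
Efficiency = (1 - 0.0450668)*100 = 95.493 %


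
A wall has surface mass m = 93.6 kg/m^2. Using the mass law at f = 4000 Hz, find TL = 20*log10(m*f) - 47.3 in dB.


m * f = 93.6 * 4000 = 374400
20*log10(374400) = 111.467 dB
TL = 111.467 - 47.3 = 64.167 dB


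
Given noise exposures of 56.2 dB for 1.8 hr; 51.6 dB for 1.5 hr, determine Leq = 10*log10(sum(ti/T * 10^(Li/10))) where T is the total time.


T_total = 1.8 + 1.5 = 3.3 hr
(1.8/3.3) * 10^(56.2/10) = 227383
(1.5/3.3) * 10^(51.6/10) = 65701.8
Sum = 227383 + 65701.8 = 293085
Leq = 10*log10(293085) = 54.67 dB


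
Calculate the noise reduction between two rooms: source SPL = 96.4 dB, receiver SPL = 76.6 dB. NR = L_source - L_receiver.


NR = L_source - L_receiver (difference between source and receiving room levels)
NR = 96.4 - 76.6 = 19.8 dB


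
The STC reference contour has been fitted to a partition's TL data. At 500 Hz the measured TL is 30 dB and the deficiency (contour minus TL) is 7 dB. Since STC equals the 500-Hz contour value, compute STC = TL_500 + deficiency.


By ASTM E413, STC = value of the fitted reference contour at 500 Hz.
Contour value at 500 Hz = TL_500 + deficiency = 30 + 7 = 37
STC = 37


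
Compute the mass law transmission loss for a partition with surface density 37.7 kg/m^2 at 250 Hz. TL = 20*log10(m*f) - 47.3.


m * f = 37.7 * 250 = 9425
20*log10(9425) = 79.4856 dB
TL = 79.4856 - 47.3 = 32.186 dB


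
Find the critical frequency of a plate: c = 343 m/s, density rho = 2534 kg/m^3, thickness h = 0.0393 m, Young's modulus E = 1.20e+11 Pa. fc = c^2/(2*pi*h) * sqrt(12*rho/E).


12*rho/E = 12*2534/1.20e+11 = 2.534e-07
sqrt(12*rho/E) = sqrt(2.534e-07) = 0.000503389
c^2/(2*pi*h) = 343^2/(2*pi*0.0393) = 476448
fc = 476448 * 0.000503389 = 239.84 Hz


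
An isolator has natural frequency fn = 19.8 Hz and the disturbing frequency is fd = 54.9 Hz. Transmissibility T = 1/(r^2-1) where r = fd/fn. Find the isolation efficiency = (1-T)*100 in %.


r = 54.9 / 19.8 = 2.77273
r^2 - 1 = 2.77273^2 - 1 = 6.68803
T = 1/6.68803 = 0.149521
Efficiency = (1 - 0.149521)*100 = 85.048 %


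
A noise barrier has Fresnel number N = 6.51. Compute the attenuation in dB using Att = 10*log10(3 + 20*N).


3 + 20*N = 3 + 20*6.51 = 133.2
Att = 10*log10(133.2) = 21.245 dB


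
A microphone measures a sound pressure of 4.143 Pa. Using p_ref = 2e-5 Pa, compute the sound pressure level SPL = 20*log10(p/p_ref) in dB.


p / p_ref = 4.143 / 2e-5 = 207150
SPL = 20 * log10(207150) = 106.33 dB


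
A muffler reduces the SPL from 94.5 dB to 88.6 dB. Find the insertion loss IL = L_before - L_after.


Insertion loss = SPL without muffler - SPL with muffler
IL = 94.5 - 88.6 = 5.9 dB


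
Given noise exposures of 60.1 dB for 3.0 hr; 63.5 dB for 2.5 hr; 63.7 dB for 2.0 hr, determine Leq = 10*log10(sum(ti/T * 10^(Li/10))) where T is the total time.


T_total = 3.0 + 2.5 + 2.0 = 7.5 hr
(3.0/7.5) * 10^(60.1/10) = 409317
(2.5/7.5) * 10^(63.5/10) = 746240
(2.0/7.5) * 10^(63.7/10) = 625128
Sum = 409317 + 746240 + 625128 = 1.78068e+06
Leq = 10*log10(1.78068e+06) = 62.506 dB


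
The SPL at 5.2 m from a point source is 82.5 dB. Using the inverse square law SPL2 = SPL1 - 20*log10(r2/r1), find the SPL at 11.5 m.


r2/r1 = 11.5/5.2 = 2.21154
Correction = 20*log10(2.21154) = 6.8939 dB
SPL2 = 82.5 - 6.8939 = 75.606 dB


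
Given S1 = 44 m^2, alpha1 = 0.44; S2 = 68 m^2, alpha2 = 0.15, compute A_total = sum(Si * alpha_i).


44 * 0.44 = 19.36
68 * 0.15 = 10.2
A_total = 19.36 + 10.2 = 29.56 m^2


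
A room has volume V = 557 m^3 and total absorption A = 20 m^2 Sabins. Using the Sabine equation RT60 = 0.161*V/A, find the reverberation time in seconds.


RT60 = 0.161 * 557 / 20 = 4.4839 s


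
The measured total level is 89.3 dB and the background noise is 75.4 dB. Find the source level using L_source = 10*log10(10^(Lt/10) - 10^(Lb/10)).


10^(89.3/10) = 8.51138e+08
10^(75.4/10) = 3.46737e+07
Difference = 8.51138e+08 - 3.46737e+07 = 8.16464e+08
L_source = 10*log10(8.16464e+08) = 89.119 dB


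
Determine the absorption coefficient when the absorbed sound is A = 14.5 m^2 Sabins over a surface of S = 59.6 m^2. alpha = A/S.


Absorption coefficient = absorbed power / incident power
alpha = A / S = 14.5 / 59.6 = 0.24329


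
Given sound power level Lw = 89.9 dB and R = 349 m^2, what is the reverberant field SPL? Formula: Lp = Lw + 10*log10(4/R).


4/R = 4/349 = 0.0114613
Lp = 89.9 + 10*log10(0.0114613) = 70.492 dB


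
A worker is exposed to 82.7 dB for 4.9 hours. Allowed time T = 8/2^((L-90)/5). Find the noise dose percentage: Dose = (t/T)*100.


T_allowed = 8 / 2^((82.7 - 90)/5) = 22.0087 hr
Dose = 4.9 / 22.0087 * 100 = 22.264 %


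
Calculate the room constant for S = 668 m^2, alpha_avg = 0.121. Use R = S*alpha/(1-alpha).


R = 668 * 0.121 / (1 - 0.121) = 91.954 m^2


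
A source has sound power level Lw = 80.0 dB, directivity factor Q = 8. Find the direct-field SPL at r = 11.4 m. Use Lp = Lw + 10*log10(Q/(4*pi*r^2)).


4*pi*r^2 = 4*pi*11.4^2 = 1633.13 m^2
Q / (4*pi*r^2) = 8 / 1633.13 = 0.00489857
Lp = 80.0 + 10*log10(0.00489857) = 56.901 dB


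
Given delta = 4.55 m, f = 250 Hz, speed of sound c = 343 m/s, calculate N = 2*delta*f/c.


N = 2*delta*f/c = 2*delta/lambda, where lambda = c/f
lambda = 343 / 250 = 1.372 m
N = 2 * 4.55 / 1.372 = 6.6327


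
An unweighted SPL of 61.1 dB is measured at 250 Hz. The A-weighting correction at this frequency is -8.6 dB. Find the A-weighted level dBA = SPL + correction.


A-weighting table: 250 Hz -> -8.6 dB correction
SPL_A = SPL + correction = 61.1 + (-8.6) = 52.5 dBA


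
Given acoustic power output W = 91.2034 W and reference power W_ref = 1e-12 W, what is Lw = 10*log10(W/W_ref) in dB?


W / W_ref = 91.2034 / 1e-12 = 9.12034e+13
Lw = 10 * log10(9.12034e+13) = 139.6 dB


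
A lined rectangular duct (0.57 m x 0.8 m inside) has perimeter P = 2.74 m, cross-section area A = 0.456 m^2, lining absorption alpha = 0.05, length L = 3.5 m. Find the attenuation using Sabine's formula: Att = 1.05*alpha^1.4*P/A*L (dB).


alpha^1.4 = 0.05^1.4 = 0.0150854
Attenuation rate = 1.05 * alpha^1.4 * P / A
= 1.05 * 0.0150854 * 2.74 / 0.456 = 0.095177 dB/m
Total Att = 0.095177 * 3.5 = 0.33312 dB


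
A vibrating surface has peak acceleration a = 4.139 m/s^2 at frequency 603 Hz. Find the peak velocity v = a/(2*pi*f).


omega = 2*pi*f = 2*pi*603 = 3788.76 rad/s
v = a / omega = 4.139 / 3788.76 = 0.0010924 m/s


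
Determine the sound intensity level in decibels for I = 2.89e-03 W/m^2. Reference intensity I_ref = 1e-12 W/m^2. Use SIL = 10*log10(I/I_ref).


I / I_ref = 2.89e-03 / 1e-12 = 2.89e+09
SIL = 10 * log10(2.89e+09) = 94.609 dB


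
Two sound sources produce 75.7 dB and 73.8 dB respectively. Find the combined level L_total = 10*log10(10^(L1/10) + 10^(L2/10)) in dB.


10^(75.7/10) = 3.71535e+07
10^(73.8/10) = 2.39883e+07
Sum = 3.71535e+07 + 2.39883e+07 = 6.11418e+07
L_total = 10*log10(6.11418e+07) = 77.863 dB


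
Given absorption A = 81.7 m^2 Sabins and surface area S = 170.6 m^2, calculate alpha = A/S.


Absorption coefficient = absorbed power / incident power
alpha = A / S = 81.7 / 170.6 = 0.4789


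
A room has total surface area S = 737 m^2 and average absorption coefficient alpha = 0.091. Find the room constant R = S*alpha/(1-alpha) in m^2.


R = 737 * 0.091 / (1 - 0.091) = 73.781 m^2


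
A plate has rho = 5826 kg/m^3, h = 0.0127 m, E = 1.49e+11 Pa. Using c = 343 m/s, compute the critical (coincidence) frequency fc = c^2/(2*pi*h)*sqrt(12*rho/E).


12*rho/E = 12*5826/1.49e+11 = 4.69208e-07
sqrt(12*rho/E) = sqrt(4.69208e-07) = 0.000684988
c^2/(2*pi*h) = 343^2/(2*pi*0.0127) = 1.47436e+06
fc = 1.47436e+06 * 0.000684988 = 1009.9 Hz


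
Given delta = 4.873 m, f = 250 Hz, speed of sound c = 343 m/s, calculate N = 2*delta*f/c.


N = 2*delta*f/c = 2*delta/lambda, where lambda = c/f
lambda = 343 / 250 = 1.372 m
N = 2 * 4.873 / 1.372 = 7.1035


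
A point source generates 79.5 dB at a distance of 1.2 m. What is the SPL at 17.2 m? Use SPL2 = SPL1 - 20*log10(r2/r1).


r2/r1 = 17.2/1.2 = 14.3333
Correction = 20*log10(14.3333) = 23.1269 dB
SPL2 = 79.5 - 23.1269 = 56.373 dB


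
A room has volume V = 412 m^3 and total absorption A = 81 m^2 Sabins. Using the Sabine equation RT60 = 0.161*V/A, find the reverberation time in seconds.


RT60 = 0.161 * 412 / 81 = 0.81891 s


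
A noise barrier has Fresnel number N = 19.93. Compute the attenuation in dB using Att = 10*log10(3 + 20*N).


3 + 20*N = 3 + 20*19.93 = 401.6
Att = 10*log10(401.6) = 26.038 dB


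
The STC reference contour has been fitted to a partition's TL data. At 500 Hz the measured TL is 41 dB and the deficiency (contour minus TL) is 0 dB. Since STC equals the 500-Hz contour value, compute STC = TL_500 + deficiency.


By ASTM E413, STC = value of the fitted reference contour at 500 Hz.
Contour value at 500 Hz = TL_500 + deficiency = 41 + 0 = 41
STC = 41


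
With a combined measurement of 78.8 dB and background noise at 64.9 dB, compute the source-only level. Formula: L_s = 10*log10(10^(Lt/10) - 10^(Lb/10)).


10^(78.8/10) = 7.58578e+07
10^(64.9/10) = 3.0903e+06
Difference = 7.58578e+07 - 3.0903e+06 = 7.27675e+07
L_source = 10*log10(7.27675e+07) = 78.619 dB


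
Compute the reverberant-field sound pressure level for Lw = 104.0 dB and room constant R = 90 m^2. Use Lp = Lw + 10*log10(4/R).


4/R = 4/90 = 0.0444444
Lp = 104.0 + 10*log10(0.0444444) = 90.478 dB


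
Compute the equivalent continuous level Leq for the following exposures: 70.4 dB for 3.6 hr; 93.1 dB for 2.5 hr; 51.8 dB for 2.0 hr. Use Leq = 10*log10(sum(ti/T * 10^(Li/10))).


T_total = 3.6 + 2.5 + 2.0 = 8.1 hr
(3.6/8.1) * 10^(70.4/10) = 4.87324e+06
(2.5/8.1) * 10^(93.1/10) = 6.30166e+08
(2.0/8.1) * 10^(51.8/10) = 37371.9
Sum = 4.87324e+06 + 6.30166e+08 + 37371.9 = 6.35077e+08
Leq = 10*log10(6.35077e+08) = 88.028 dB


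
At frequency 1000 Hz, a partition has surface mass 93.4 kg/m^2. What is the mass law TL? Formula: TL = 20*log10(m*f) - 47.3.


m * f = 93.4 * 1000 = 93400
20*log10(93400) = 99.4069 dB
TL = 99.4069 - 47.3 = 52.107 dB


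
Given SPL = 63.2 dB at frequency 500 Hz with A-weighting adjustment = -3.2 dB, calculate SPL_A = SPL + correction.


A-weighting table: 500 Hz -> -3.2 dB correction
SPL_A = SPL + correction = 63.2 + (-3.2) = 60 dBA


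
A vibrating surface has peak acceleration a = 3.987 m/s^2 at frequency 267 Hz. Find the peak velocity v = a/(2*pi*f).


omega = 2*pi*f = 2*pi*267 = 1677.61 rad/s
v = a / omega = 3.987 / 1677.61 = 0.0023766 m/s


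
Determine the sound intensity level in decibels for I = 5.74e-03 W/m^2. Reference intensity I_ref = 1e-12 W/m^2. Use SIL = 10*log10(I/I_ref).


I / I_ref = 5.74e-03 / 1e-12 = 5.74e+09
SIL = 10 * log10(5.74e+09) = 97.589 dB
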